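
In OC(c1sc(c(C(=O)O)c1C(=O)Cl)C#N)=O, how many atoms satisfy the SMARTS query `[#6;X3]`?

Check the 16 heavy atoms by environment: 1× s (aromatic, X2) → no; 4× c (aromatic, X3) → match; 3× C (X3) → match; 3× O (X1) → no; 2× O (X2) → no; 1× C (X2) → no; 1× N (X1) → no; 1× Cl (X1) → no.
Summing the matching environments: 4 + 3 = 7 matching atoms.

7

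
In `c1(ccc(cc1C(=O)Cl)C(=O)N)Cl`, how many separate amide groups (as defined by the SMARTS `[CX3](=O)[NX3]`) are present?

[CX3](=O)[NX3] is the SMARTS for an amide: a carbonyl carbon bonded to a trivalent nitrogen.
Exactly one fragment in the molecule meets all constraints, giving 1 match.

1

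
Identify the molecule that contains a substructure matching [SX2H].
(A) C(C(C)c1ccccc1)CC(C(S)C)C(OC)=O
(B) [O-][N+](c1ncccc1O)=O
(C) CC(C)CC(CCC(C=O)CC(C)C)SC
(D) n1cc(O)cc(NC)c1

[SX2H] describes an aliphatic sulfur with two connections, one being H (a thiol).
(A) contains a thiol (-SH), which satisfies every atom and bond constraint.
(B) has a hydroxyl group (-OH) but it is an -OH, not an -SH.
(C) has a methylthio ether (-SCH3) but the sulfur has H0 (bonded to two carbons), not H1.
(D) has a hydroxyl group (-OH) but it is an -OH, not an -SH.
So the answer is (A).

A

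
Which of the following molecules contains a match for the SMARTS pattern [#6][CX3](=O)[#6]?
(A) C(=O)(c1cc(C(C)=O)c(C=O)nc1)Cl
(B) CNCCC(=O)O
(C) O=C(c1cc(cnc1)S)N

A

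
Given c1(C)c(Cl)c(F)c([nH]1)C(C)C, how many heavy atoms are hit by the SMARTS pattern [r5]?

5

Check the 11 heavy atoms by environment: 1× n (aromatic, in 5-ring) → match; 4× c (aromatic, in 5-ring) → match; 1× F (acyclic) → no; 4× C (acyclic) → no; 1× Cl (acyclic) → no.
Summing the matching environments: 1 + 4 = 5 matching atoms.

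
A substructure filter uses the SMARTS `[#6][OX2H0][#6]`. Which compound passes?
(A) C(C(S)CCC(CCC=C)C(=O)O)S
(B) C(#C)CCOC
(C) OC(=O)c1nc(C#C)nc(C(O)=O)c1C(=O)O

B

[#6][OX2H0][#6] describes an aliphatic oxygen bridging two carbons with no H on the oxygen (an ether).
(A) has a carboxylic acid group (-C(=O)OH) but the -OH oxygen has H1; the =O is OX1, not OX2.
(B) contains a methoxy ether (-OCH3), which satisfies every atom and bond constraint.
(C) has a carboxylic acid group (-C(=O)OH) but the -OH oxygen has H1; the =O is OX1, not OX2.
So the answer is (B).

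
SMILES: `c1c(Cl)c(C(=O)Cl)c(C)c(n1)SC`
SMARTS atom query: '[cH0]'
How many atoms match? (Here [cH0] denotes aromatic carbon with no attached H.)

4

Check the 13 heavy atoms by environment: 1× n (aromatic, H0) → no; 1× c (aromatic, H1) → no; 4× c (aromatic, H0) → match; 2× Cl (H0) → no; 1× C (H0) → no; 1× O (H0) → no; 2× C (H3) → no; 1× S (H0) → no.
That gives 4 matching atoms.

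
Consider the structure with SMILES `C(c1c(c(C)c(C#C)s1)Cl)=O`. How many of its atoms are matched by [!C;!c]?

The query [!C;!c] means: neither aliphatic nor aromatic carbon — same as [!#6].
Check the 11 heavy atoms by environment: 1× s (aromatic) → match; 4× c (aromatic) → no; 4× C → no; 1× O → match; 1× Cl → match.
Summing the matching environments: 1 + 1 + 1 = 3 matching atoms.

3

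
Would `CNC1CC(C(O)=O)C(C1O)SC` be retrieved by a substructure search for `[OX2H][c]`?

The pattern [OX2H][c] describes a hydroxyl oxygen attached to an aromatic carbon — a phenol.
The closest candidate here is a hydroxyl group (-OH), but the -OH is on an aliphatic carbon, not an aromatic c. No other fragment satisfies the full query, so there is no match.

No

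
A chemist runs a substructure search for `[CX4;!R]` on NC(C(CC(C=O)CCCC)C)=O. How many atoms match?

8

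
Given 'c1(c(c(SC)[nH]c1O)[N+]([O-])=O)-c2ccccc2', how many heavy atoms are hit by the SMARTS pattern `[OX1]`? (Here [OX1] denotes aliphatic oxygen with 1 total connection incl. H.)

2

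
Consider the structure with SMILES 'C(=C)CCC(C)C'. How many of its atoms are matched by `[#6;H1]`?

2

The query [#6;H1] means: any carbon bearing exactly one hydrogen.
Check the 7 heavy atoms by environment: 3× C (H2) → no; 2× C (H1) → match; 2× C (H3) → no.
That gives 2 matching atoms.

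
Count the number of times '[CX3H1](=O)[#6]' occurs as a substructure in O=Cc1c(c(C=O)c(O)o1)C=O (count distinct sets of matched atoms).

[CX3H1](=O)[#6] is the SMARTS for an aldehyde: an sp2 carbon with one H, double-bonded to O and single-bonded to carbon.
The molecule carries 3 separate instances of an aldehyde (-CHO) meeting every constraint; each maps to a distinct set of atoms, giving 3 matches.

3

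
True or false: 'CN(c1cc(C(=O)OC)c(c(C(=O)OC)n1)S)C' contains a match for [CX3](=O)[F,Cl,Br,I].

The pattern [CX3](=O)[F,Cl,Br,I] describes a carbonyl carbon bonded to a halogen — an acyl halide.
The closest candidate here is a methyl-ester group (-C(=O)OCH3), but the carbonyl is bonded to -O-C, not to a halogen. No other fragment satisfies the full query, so there is no match.

False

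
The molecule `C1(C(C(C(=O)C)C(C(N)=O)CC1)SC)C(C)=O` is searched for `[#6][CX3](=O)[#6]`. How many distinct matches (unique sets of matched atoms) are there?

2

[#6][CX3](=O)[#6] is the SMARTS for a ketone: a carbonyl carbon (no H) flanked by two carbons.
The molecule carries 2 separate instances of an acetyl/ketone group (-C(=O)CH3) meeting every constraint; each maps to a distinct set of atoms, giving 2 matches.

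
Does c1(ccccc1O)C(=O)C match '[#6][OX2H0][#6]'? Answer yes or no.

No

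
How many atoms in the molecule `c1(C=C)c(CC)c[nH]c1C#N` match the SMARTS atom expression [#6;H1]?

Check the 11 heavy atoms by environment: 1× n (aromatic, H1) → no; 1× c (aromatic, H1) → match; 3× c (aromatic, H0) → no; 1× C (H1) → match; 2× C (H2) → no; 1× C (H3) → no; 1× C (H0) → no; 1× N (H0) → no.
Summing the matching environments: 1 + 1 = 2 matching atoms.

2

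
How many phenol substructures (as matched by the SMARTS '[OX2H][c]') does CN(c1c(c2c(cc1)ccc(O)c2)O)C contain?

2

[OX2H][c] is the SMARTS for a phenol: a hydroxyl oxygen attached to an aromatic carbon.
The molecule carries 2 separate instances of a hydroxyl group (-OH) meeting every constraint; each maps to a distinct set of atoms, giving 2 matches.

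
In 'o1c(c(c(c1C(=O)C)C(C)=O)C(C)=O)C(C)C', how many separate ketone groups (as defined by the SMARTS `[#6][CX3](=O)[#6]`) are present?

3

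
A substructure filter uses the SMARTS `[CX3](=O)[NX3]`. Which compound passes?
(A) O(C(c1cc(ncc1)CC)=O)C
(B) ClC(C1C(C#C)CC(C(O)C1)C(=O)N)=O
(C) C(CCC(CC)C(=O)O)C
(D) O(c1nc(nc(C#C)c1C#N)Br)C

B

[CX3](=O)[NX3] describes a carbonyl carbon bonded to a trivalent nitrogen (an amide).
(A) has a methyl-ester group (-C(=O)OCH3) but the carbonyl is bonded to O, not to an NX3 nitrogen.
(B) contains a primary amide (-C(=O)NH2), which satisfies every atom and bond constraint.
(C) has a carboxylic acid group (-C(=O)OH) but the carbonyl is bonded to O, not to an NX3 nitrogen.
(D) has a nitrile (-C#N) but the nitrile N is NX1 (triple-bonded), not NX3.
So the answer is (B).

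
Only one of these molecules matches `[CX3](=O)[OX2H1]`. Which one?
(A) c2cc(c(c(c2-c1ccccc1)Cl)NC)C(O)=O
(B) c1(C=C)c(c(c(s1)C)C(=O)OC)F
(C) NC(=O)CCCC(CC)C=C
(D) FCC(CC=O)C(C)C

A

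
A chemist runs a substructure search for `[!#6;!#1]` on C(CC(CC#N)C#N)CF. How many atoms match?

3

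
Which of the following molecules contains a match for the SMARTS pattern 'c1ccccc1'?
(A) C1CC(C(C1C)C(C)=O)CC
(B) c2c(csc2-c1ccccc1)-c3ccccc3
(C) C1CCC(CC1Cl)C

B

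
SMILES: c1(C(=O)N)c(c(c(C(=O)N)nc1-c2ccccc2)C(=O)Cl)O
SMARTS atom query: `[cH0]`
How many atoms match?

6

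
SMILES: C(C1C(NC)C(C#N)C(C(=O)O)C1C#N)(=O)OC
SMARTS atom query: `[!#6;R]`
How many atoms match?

The query [!#6;R] means: non-carbon atom that is part of a ring.
Check the 18 heavy atoms by environment: 5× C (in 5-ring) → no; 6× C (acyclic) → no; 4× O (acyclic) → no; 3× N (acyclic) → no.
No environment satisfies the query, so 0 matching atoms.

0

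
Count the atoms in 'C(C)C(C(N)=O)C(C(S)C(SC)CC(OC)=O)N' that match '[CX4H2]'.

The query [CX4H2] means: sp3 carbon (X4) with exactly two hydrogens.
Check the 18 heavy atoms by environment: 2× C (H2, X4) → match; 4× C (H1, X4) → no; 1× S (H1, X2) → no; 2× N (H2, X3) → no; 2× C (H0, X3) → no; 2× O (H0, X1) → no; 1× O (H0, X2) → no; 3× C (H3, X4) → no; 1× S (H0, X2) → no.
That gives 2 matching atoms.

2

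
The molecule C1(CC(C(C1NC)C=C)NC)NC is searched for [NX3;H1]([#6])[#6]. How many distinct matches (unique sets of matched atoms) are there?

[NX3;H1]([#6])[#6] is the SMARTS for a secondary amine: a trivalent nitrogen with one H, bonded to two carbons.
The molecule carries 3 separate instances of an N-methylamino group (-NHCH3) meeting every constraint; each maps to a distinct set of atoms, giving 3 matches.

3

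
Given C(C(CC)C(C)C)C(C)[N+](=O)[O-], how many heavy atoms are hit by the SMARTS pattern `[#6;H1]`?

3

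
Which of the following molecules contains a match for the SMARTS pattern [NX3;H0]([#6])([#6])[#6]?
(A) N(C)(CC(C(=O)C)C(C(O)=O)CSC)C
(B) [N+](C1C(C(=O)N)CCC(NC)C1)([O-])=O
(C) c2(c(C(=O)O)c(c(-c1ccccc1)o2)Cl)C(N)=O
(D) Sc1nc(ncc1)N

[NX3;H0]([#6])([#6])[#6] describes a trivalent nitrogen with no H, bonded to three carbons (a tertiary amine).
(A) contains a dimethylamino group (-N(CH3)2), which satisfies every atom and bond constraint.
(B) has a primary amide (-C(=O)NH2) but the amide nitrogen has H2 and only one carbon neighbour.
(C) has a primary amide (-C(=O)NH2) but the amide nitrogen has H2 and only one carbon neighbour.
(D) has a primary amino group (-NH2) but the nitrogen has H2, not H0 with three carbons.
So the answer is (A).

A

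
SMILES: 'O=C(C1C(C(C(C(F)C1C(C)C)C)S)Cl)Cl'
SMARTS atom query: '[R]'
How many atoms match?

Check the 16 heavy atoms by environment: 6× C (in 6-ring) → match; 2× Cl (acyclic) → no; 1× F (acyclic) → no; 5× C (acyclic) → no; 1× S (acyclic) → no; 1× O (acyclic) → no.
That gives 6 matching atoms.

6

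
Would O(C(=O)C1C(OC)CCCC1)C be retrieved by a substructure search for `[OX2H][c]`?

The pattern [OX2H][c] describes a hydroxyl oxygen attached to an aromatic carbon — a phenol.
The closest candidate here is a methoxy ether (-OCH3), but the oxygen has H0, not H1. No other fragment satisfies the full query, so there is no match.

No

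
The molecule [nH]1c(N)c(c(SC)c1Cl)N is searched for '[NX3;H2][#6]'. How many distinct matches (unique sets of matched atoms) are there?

[NX3;H2][#6] is the SMARTS for a primary amine: a trivalent nitrogen with two H attached to carbon.
The molecule carries 2 separate instances of a primary amino group (-NH2) meeting every constraint; each maps to a distinct set of atoms, giving 2 matches.

2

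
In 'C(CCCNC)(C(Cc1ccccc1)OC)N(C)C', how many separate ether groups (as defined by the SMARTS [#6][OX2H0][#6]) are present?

1

[#6][OX2H0][#6] is the SMARTS for an ether: an aliphatic oxygen bridging two carbons with no H on the oxygen.
Exactly one fragment in the molecule meets all constraints, giving 1 match.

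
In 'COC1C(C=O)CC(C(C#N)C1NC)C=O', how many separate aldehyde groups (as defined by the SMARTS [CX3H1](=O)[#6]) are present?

[CX3H1](=O)[#6] is the SMARTS for an aldehyde: an sp2 carbon with one H, double-bonded to O and single-bonded to carbon.
The molecule carries 2 separate instances of an aldehyde (-CHO) meeting every constraint; each maps to a distinct set of atoms, giving 2 matches.

2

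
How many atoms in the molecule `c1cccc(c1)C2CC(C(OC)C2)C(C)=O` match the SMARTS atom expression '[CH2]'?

2

The query [CH2] means: aliphatic carbon with exactly two hydrogens.
Check the 16 heavy atoms by environment: 3× C (H1) → no; 2× C (H2) → match; 1× C (H0) → no; 2× O (H0) → no; 2× C (H3) → no; 1× c (aromatic, H0) → no; 5× c (aromatic, H1) → no.
That gives 2 matching atoms.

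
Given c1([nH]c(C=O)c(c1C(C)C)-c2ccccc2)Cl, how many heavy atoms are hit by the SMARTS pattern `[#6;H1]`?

7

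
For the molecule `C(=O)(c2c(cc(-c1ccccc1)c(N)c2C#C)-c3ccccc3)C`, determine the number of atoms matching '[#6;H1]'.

The query [#6;H1] means: any carbon bearing exactly one hydrogen.
Check the 24 heavy atoms by environment: 7× c (aromatic, H0) → no; 11× c (aromatic, H1) → match; 1× N (H2) → no; 2× C (H0) → no; 1× C (H1) → match; 1× O (H0) → no; 1× C (H3) → no.
Summing the matching environments: 11 + 1 = 12 matching atoms.

12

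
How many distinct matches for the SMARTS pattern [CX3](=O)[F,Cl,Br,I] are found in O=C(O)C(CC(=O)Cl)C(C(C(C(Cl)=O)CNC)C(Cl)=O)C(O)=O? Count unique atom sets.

[CX3](=O)[F,Cl,Br,I] is the SMARTS for an acyl halide: a carbonyl carbon bonded to a halogen.
The molecule carries 3 separate instances of an acyl chloride (-C(=O)Cl) meeting every constraint; each maps to a distinct set of atoms, giving 3 matches.

3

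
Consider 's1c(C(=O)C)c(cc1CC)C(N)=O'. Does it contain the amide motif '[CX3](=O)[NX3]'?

The pattern [CX3](=O)[NX3] describes a carbonyl carbon bonded to a trivalent nitrogen — an amide.
The molecule carries a primary amide (-C(=O)NH2), whose atoms satisfy every constraint of the query, so the pattern matches.

Yes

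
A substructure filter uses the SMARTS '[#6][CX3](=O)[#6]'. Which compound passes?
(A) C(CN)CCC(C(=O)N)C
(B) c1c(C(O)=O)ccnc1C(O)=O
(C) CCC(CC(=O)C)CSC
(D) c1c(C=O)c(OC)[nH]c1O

C

[#6][CX3](=O)[#6] describes a carbonyl carbon (no H) flanked by two carbons (a ketone).
(A) has a primary amide (-C(=O)NH2) but one neighbour of the carbonyl carbon is N, not C.
(B) has a carboxylic acid group (-C(=O)OH) but one neighbour of the carbonyl carbon is O, not C.
(C) contains an acetyl/ketone group (-C(=O)CH3), which satisfies every atom and bond constraint.
(D) has an aldehyde (-CHO) but the carbonyl carbon has H1, so it is not flanked by two carbons.
So the answer is (C).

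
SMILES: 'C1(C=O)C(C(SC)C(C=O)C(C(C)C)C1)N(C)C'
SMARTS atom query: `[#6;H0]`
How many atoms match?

0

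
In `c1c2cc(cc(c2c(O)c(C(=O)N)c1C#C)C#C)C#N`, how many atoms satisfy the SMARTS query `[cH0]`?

The query [cH0] means: aromatic carbon with no attached hydrogen (substituted or ring-fusion).
Check the 20 heavy atoms by environment: 7× c (aromatic, H0) → match; 3× c (aromatic, H1) → no; 1× O (H1) → no; 4× C (H0) → no; 2× C (H1) → no; 1× N (H0) → no; 1× O (H0) → no; 1× N (H2) → no.
That gives 7 matching atoms.

7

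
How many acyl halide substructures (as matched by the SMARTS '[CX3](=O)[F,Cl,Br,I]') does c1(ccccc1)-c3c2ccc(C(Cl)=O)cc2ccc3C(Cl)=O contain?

2

[CX3](=O)[F,Cl,Br,I] is the SMARTS for an acyl halide: a carbonyl carbon bonded to a halogen.
The molecule carries 2 separate instances of an acyl chloride (-C(=O)Cl) meeting every constraint; each maps to a distinct set of atoms, giving 2 matches.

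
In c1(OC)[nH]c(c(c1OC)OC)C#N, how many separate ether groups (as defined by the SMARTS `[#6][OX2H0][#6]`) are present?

[#6][OX2H0][#6] is the SMARTS for an ether: an aliphatic oxygen bridging two carbons with no H on the oxygen.
The molecule carries 3 separate instances of a methoxy ether (-OCH3) meeting every constraint; each maps to a distinct set of atoms, giving 3 matches.

3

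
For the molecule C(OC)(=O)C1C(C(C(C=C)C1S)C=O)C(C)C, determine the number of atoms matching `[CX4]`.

9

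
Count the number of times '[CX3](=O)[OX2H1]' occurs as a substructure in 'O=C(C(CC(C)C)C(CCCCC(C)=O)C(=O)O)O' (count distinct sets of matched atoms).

2

[CX3](=O)[OX2H1] is the SMARTS for a carboxylic acid: an sp2 carbon double-bonded to O and single-bonded to an -OH oxygen.
The molecule carries 2 separate instances of a carboxylic acid group (-C(=O)OH) meeting every constraint; each maps to a distinct set of atoms, giving 2 matches.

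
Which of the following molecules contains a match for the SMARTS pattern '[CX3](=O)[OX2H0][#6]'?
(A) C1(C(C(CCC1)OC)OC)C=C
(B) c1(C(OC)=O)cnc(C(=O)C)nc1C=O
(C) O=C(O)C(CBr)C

[CX3](=O)[OX2H0][#6] describes a carbonyl carbon bonded to an oxygen that is itself bonded to carbon (no H on that O) (an ester).
(A) has a methoxy ether (-OCH3) but the ether oxygen is not adjacent to a C=O carbon.
(B) contains a methyl-ester group (-C(=O)OCH3), which satisfies every atom and bond constraint.
(C) has a carboxylic acid group (-C(=O)OH) but the singly-bonded O carries H (OX2H1, not H0).
So the answer is (B).

B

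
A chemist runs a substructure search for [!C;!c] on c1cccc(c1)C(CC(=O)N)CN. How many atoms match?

The query [!C;!c] means: neither aliphatic nor aromatic carbon — same as [!#6].
Check the 13 heavy atoms by environment: 4× C → no; 6× c (aromatic) → no; 2× N → match; 1× O → match.
Summing the matching environments: 2 + 1 = 3 matching atoms.

3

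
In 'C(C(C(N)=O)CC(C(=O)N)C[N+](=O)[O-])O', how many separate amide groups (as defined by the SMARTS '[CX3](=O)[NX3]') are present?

2

[CX3](=O)[NX3] is the SMARTS for an amide: a carbonyl carbon bonded to a trivalent nitrogen.
The molecule carries 2 separate instances of a primary amide (-C(=O)NH2) meeting every constraint; each maps to a distinct set of atoms, giving 2 matches.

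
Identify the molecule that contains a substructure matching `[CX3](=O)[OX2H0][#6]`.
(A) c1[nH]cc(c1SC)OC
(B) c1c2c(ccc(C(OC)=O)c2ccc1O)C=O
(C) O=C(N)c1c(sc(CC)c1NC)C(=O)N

B

[CX3](=O)[OX2H0][#6] describes a carbonyl carbon bonded to an oxygen that is itself bonded to carbon (no H on that O) (an ester).
(A) has a methoxy ether (-OCH3) but the ether oxygen is not adjacent to a C=O carbon.
(B) contains a methyl-ester group (-C(=O)OCH3), which satisfies every atom and bond constraint.
(C) has a primary amide (-C(=O)NH2) but the carbonyl is bonded to N, not to an O-C linkage.
So the answer is (B).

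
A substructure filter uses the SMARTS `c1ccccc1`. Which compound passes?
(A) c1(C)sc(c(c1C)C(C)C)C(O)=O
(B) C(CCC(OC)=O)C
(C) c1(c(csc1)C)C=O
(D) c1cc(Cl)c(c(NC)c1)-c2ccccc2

c1ccccc1 describes six aromatic carbons in a ring (a benzene ring).
(A) has a methyl group (-CH3) but no six-membered all-carbon aromatic ring is present.
(B) has a methyl group (-CH3) but no six-membered all-carbon aromatic ring is present.
(C) has a methyl group (-CH3) but no six-membered all-carbon aromatic ring is present.
(D) contains a phenyl ring, which satisfies every atom and bond constraint.
So the answer is (D).

D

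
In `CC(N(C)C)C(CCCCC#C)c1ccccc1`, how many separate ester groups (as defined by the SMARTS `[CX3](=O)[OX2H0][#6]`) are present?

[CX3](=O)[OX2H0][#6] is the SMARTS for an ester: a carbonyl carbon bonded to an oxygen that is itself bonded to carbon (no H on that O).
No fragment in the molecule satisfies every constraint, giving 0 matches.

0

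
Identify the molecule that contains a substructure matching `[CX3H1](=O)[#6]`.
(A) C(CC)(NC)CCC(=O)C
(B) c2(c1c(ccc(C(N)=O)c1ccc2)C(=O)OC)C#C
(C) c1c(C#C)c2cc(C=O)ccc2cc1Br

[CX3H1](=O)[#6] describes an sp2 carbon with one H, double-bonded to O and single-bonded to carbon (an aldehyde).
(A) has an acetyl/ketone group (-C(=O)CH3) but the carbonyl carbon has H0 (two carbon neighbours), not H1.
(B) has a methyl-ester group (-C(=O)OCH3) but the carbonyl carbon has H0, not H1.
(C) contains an aldehyde (-CHO), which satisfies every atom and bond constraint.
So the answer is (C).

C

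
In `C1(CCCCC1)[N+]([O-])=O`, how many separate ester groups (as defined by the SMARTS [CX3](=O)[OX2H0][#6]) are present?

[CX3](=O)[OX2H0][#6] is the SMARTS for an ester: a carbonyl carbon bonded to an oxygen that is itself bonded to carbon (no H on that O).
No fragment in the molecule satisfies every constraint, giving 0 matches.

0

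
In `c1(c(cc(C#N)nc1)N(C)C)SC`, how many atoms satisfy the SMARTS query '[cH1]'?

2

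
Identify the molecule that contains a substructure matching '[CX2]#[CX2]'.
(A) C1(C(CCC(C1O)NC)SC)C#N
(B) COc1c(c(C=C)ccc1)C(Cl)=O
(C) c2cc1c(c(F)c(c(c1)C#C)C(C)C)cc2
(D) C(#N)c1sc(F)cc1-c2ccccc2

C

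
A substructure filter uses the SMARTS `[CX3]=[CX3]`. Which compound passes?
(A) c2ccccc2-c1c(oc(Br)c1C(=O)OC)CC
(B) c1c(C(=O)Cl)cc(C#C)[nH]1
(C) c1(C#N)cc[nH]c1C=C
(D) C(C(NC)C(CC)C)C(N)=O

C

[CX3]=[CX3] describes a non-aromatic C=C double bond between two sp2 carbons (an alkene).
(A) has an ethyl group (-CH2CH3) but its C-C bond is a single bond between CX4 carbons, not CX3=CX3.
(B) has an ethynyl group (-C#CH) but the C-C bond is a triple bond, not a double bond.
(C) contains a vinyl group (-CH=CH2), which satisfies every atom and bond constraint.
(D) has an ethyl group (-CH2CH3) but its C-C bond is a single bond between CX4 carbons, not CX3=CX3.
So the answer is (C).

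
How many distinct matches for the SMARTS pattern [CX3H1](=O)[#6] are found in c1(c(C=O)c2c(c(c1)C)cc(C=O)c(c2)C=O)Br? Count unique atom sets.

[CX3H1](=O)[#6] is the SMARTS for an aldehyde: an sp2 carbon with one H, double-bonded to O and single-bonded to carbon.
The molecule carries 3 separate instances of an aldehyde (-CHO) meeting every constraint; each maps to a distinct set of atoms, giving 3 matches.

3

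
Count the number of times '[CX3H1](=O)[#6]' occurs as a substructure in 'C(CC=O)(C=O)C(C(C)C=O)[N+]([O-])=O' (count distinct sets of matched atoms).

[CX3H1](=O)[#6] is the SMARTS for an aldehyde: an sp2 carbon with one H, double-bonded to O and single-bonded to carbon.
The molecule carries 3 separate instances of an aldehyde (-CHO) meeting every constraint; each maps to a distinct set of atoms, giving 3 matches.

3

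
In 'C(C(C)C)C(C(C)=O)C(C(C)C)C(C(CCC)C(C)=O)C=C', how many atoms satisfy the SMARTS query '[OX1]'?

Check the 22 heavy atoms by environment: 16× C (X4) → no; 4× C (X3) → no; 2× O (X1) → match.
That gives 2 matching atoms.

2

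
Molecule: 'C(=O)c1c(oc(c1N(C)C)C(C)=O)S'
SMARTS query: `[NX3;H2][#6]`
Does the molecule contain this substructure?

The pattern [NX3;H2][#6] describes a trivalent nitrogen with two H attached to carbon — a primary amine.
The closest candidate here is a dimethylamino group (-N(CH3)2), but the nitrogen has H0, not H2. No other fragment satisfies the full query, so there is no match.

No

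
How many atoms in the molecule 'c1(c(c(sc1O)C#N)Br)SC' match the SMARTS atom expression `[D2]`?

3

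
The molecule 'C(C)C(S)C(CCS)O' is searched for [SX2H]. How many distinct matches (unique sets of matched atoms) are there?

[SX2H] is the SMARTS for a thiol: an aliphatic sulfur with two connections, one being H.
The molecule carries 2 separate instances of a thiol (-SH) meeting every constraint; each maps to a distinct set of atoms, giving 2 matches.

2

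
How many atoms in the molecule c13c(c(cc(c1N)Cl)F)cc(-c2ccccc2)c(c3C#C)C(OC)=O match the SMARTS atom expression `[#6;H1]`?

The query [#6;H1] means: any carbon bearing exactly one hydrogen.
Check the 25 heavy atoms by environment: 9× c (aromatic, H0) → no; 7× c (aromatic, H1) → match; 2× C (H0) → no; 1× C (H1) → match; 1× Cl (H0) → no; 2× O (H0) → no; 1× C (H3) → no; 1× N (H2) → no; 1× F (H0) → no.
Summing the matching environments: 7 + 1 = 8 matching atoms.

8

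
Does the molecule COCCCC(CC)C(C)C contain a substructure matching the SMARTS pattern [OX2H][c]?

No

The pattern [OX2H][c] describes a hydroxyl oxygen attached to an aromatic carbon — a phenol.
The closest candidate here is a methoxy ether (-OCH3), but the oxygen has H0, not H1. No other fragment satisfies the full query, so there is no match.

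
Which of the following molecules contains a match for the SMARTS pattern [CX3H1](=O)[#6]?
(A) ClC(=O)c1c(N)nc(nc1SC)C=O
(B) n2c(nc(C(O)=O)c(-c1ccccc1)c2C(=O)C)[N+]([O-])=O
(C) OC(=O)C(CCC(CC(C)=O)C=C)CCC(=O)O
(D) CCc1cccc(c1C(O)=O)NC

[CX3H1](=O)[#6] describes an sp2 carbon with one H, double-bonded to O and single-bonded to carbon (an aldehyde).
(A) contains an aldehyde (-CHO), which satisfies every atom and bond constraint.
(B) has an acetyl/ketone group (-C(=O)CH3) but the carbonyl carbon has H0 (two carbon neighbours), not H1.
(C) has a carboxylic acid group (-C(=O)OH) but the carbonyl carbon has H0 and is bonded to O, not H1.
(D) has a carboxylic acid group (-C(=O)OH) but the carbonyl carbon has H0 and is bonded to O, not H1.
So the answer is (A).

A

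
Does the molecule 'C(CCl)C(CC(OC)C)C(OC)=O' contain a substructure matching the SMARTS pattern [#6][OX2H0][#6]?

The pattern [#6][OX2H0][#6] describes an aliphatic oxygen bridging two carbons with no H on the oxygen — an ether.
The molecule carries a methoxy ether (-OCH3), whose atoms satisfy every constraint of the query, so the pattern matches.

Yes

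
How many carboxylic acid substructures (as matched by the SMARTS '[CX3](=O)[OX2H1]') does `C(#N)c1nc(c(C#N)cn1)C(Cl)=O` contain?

0

[CX3](=O)[OX2H1] is the SMARTS for a carboxylic acid: an sp2 carbon double-bonded to O and single-bonded to an -OH oxygen.
The molecule has an acyl chloride (-C(=O)Cl), but the carbonyl is bonded to Cl, not to an -OH oxygen; nothing else fits, so there are 0 matches.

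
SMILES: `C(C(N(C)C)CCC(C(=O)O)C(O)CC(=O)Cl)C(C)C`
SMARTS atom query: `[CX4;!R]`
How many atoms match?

The query [CX4;!R] means: aliphatic carbon with four total connections, not in a ring.
Check the 20 heavy atoms by environment: 12× C (X4, acyclic) → match; 2× O (X2, acyclic) → no; 2× C (X3, acyclic) → no; 2× O (X1, acyclic) → no; 1× Cl (X1, acyclic) → no; 1× N (X3, acyclic) → no.
That gives 12 matching atoms.

12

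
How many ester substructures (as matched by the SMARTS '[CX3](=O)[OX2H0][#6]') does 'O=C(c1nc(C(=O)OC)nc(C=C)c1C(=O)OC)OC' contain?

3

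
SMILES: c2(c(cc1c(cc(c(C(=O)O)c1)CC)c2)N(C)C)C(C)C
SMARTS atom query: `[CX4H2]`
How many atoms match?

Check the 21 heavy atoms by environment: 6× c (aromatic, H0, X3) → no; 4× c (aromatic, H1, X3) → no; 1× N (H0, X3) → no; 5× C (H3, X4) → no; 1× C (H0, X3) → no; 1× O (H0, X1) → no; 1× O (H1, X2) → no; 1× C (H1, X4) → no; 1× C (H2, X4) → match.
That gives 1 matching atom.

1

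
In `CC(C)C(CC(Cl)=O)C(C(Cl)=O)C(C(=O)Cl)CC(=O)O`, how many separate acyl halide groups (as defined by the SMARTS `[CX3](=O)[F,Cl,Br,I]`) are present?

3

[CX3](=O)[F,Cl,Br,I] is the SMARTS for an acyl halide: a carbonyl carbon bonded to a halogen.
The molecule carries 3 separate instances of an acyl chloride (-C(=O)Cl) meeting every constraint; each maps to a distinct set of atoms, giving 3 matches.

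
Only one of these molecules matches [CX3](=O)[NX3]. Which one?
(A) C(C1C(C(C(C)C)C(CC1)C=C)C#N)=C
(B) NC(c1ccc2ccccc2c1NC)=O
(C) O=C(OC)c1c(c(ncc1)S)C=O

[CX3](=O)[NX3] describes a carbonyl carbon bonded to a trivalent nitrogen (an amide).
(A) has a nitrile (-C#N) but the nitrile N is NX1 (triple-bonded), not NX3.
(B) contains a primary amide (-C(=O)NH2), which satisfies every atom and bond constraint.
(C) has a methyl-ester group (-C(=O)OCH3) but the carbonyl is bonded to O, not to an NX3 nitrogen.
So the answer is (B).

B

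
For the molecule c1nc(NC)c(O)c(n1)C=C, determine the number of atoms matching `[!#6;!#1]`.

The query [!#6;!#1] means: not carbon and not hydrogen — any heteroatom.
Check the 11 heavy atoms by environment: 2× n (aromatic) → match; 4× c (aromatic) → no; 3× C → no; 1× N → match; 1× O → match.
Summing the matching environments: 2 + 1 + 1 = 4 matching atoms.

4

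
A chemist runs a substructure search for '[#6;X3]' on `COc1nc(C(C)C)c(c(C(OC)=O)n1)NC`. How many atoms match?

5

The query [#6;X3] means: any carbon (aromatic or not) with three total connections.
Check the 17 heavy atoms by environment: 2× n (aromatic, X2) → no; 4× c (aromatic, X3) → match; 1× N (X3) → no; 6× C (X4) → no; 2× O (X2) → no; 1× C (X3) → match; 1× O (X1) → no.
Summing the matching environments: 4 + 1 = 5 matching atoms.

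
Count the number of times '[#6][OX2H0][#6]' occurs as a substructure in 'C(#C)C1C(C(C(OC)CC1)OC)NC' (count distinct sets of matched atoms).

2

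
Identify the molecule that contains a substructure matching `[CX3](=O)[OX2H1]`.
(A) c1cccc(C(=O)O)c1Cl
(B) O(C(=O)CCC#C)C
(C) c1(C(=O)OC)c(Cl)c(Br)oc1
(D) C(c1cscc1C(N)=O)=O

A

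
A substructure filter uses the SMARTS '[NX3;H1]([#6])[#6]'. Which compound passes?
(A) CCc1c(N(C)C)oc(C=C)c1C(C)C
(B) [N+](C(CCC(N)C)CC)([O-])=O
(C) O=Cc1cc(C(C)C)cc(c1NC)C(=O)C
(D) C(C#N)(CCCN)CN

[NX3;H1]([#6])[#6] describes a trivalent nitrogen with one H, bonded to two carbons (a secondary amine).
(A) has a dimethylamino group (-N(CH3)2) but the nitrogen has H0, not H1.
(B) has a primary amino group (-NH2) but the nitrogen has H2 and only one carbon neighbour.
(C) contains an N-methylamino group (-NHCH3), which satisfies every atom and bond constraint.
(D) has a primary amino group (-NH2) but the nitrogen has H2 and only one carbon neighbour.
So the answer is (C).

C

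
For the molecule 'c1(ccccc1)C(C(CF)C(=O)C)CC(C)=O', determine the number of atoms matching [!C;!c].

3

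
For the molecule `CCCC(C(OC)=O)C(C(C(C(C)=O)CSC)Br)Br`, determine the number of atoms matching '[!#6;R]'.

The query [!#6;R] means: non-carbon atom that is part of a ring.
Check the 19 heavy atoms by environment: 13× C (acyclic) → no; 1× S (acyclic) → no; 3× O (acyclic) → no; 2× Br (acyclic) → no.
No environment satisfies the query, so 0 matching atoms.

0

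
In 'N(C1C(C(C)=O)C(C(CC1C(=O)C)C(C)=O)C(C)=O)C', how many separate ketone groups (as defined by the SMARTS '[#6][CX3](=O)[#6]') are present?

4

[#6][CX3](=O)[#6] is the SMARTS for a ketone: a carbonyl carbon (no H) flanked by two carbons.
The molecule carries 4 separate instances of an acetyl/ketone group (-C(=O)CH3) meeting every constraint; each maps to a distinct set of atoms, giving 4 matches.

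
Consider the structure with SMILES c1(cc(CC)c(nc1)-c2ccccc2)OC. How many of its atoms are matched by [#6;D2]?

8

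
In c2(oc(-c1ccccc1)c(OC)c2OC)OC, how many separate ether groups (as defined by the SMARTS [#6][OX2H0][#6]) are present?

[#6][OX2H0][#6] is the SMARTS for an ether: an aliphatic oxygen bridging two carbons with no H on the oxygen.
The molecule carries 3 separate instances of a methoxy ether (-OCH3) meeting every constraint; each maps to a distinct set of atoms, giving 3 matches.

3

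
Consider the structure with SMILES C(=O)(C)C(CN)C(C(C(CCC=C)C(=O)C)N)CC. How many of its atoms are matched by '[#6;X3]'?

4

The query [#6;X3] means: any carbon (aromatic or not) with three total connections.
Check the 19 heavy atoms by environment: 11× C (X4) → no; 4× C (X3) → match; 2× O (X1) → no; 2× N (X3) → no.
That gives 4 matching atoms.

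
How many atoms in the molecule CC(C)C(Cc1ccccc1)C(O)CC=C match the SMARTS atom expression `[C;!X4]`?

Check the 16 heavy atoms by environment: 7× C (X4) → no; 6× c (aromatic, X3) → no; 1× O (X2) → no; 2× C (X3) → match.
That gives 2 matching atoms.

2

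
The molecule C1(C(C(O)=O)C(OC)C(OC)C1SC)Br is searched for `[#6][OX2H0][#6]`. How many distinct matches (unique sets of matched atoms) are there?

2

[#6][OX2H0][#6] is the SMARTS for an ether: an aliphatic oxygen bridging two carbons with no H on the oxygen.
The molecule carries 2 separate instances of a methoxy ether (-OCH3) meeting every constraint; each maps to a distinct set of atoms, giving 2 matches.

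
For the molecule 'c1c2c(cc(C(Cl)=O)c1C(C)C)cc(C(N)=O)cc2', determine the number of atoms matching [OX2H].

The query [OX2H] means: aliphatic oxygen with two connections, one of which is H — an -OH oxygen.
Check the 19 heavy atoms by environment: 5× c (aromatic, H0, X3) → no; 5× c (aromatic, H1, X3) → no; 2× C (H0, X3) → no; 2× O (H0, X1) → no; 1× N (H2, X3) → no; 1× Cl (H0, X1) → no; 1× C (H1, X4) → no; 2× C (H3, X4) → no.
No environment satisfies the query, so 0 matching atoms.

0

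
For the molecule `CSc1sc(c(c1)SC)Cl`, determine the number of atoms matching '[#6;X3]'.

Check the 10 heavy atoms by environment: 1× s (aromatic, X2) → no; 4× c (aromatic, X3) → match; 2× S (X2) → no; 2× C (X4) → no; 1× Cl (X1) → no.
That gives 4 matching atoms.

4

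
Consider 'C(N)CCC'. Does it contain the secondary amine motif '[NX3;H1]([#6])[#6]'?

No

The pattern [NX3;H1]([#6])[#6] describes a trivalent nitrogen with one H, bonded to two carbons — a secondary amine.
The closest candidate here is a primary amino group (-NH2), but the nitrogen has H2 and only one carbon neighbour. No other fragment satisfies the full query, so there is no match.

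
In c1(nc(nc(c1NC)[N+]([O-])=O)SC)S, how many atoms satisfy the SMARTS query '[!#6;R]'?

Check the 14 heavy atoms by environment: 2× n (aromatic, in 6-ring) → match; 4× c (aromatic, in 6-ring) → no; 2× S (acyclic) → no; 2× C (acyclic) → no; 1× N (acyclic) → no; 1× N (charge +1, acyclic) → no; 1× O (charge -1, acyclic) → no; 1× O (acyclic) → no.
That gives 2 matching atoms.

2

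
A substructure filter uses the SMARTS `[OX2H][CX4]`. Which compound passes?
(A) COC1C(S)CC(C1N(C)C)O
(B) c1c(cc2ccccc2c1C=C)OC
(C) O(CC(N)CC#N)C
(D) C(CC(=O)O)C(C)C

[OX2H][CX4] describes a hydroxyl oxygen bound to an sp3 (X4) carbon (an aliphatic alcohol).
(A) contains a hydroxyl group (-OH), which satisfies every atom and bond constraint.
(B) has a methoxy ether (-OCH3) but the oxygen has H0 (ether), not H1.
(C) has a methoxy ether (-OCH3) but the oxygen has H0 (ether), not H1.
(D) has a carboxylic acid group (-C(=O)OH) but the -OH is on a CX3 carbonyl carbon, not a CX4 carbon.
So the answer is (A).

A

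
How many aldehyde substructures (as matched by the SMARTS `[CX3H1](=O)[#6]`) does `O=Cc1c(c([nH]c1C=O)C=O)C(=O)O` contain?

[CX3H1](=O)[#6] is the SMARTS for an aldehyde: an sp2 carbon with one H, double-bonded to O and single-bonded to carbon.
The molecule carries 3 separate instances of an aldehyde (-CHO) meeting every constraint; each maps to a distinct set of atoms, giving 3 matches.

3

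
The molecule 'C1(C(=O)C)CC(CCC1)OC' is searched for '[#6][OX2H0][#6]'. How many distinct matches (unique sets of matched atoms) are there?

[#6][OX2H0][#6] is the SMARTS for an ether: an aliphatic oxygen bridging two carbons with no H on the oxygen.
Exactly one fragment in the molecule meets all constraints, giving 1 match.

1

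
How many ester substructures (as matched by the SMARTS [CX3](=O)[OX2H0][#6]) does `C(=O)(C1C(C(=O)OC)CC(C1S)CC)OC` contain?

2

[CX3](=O)[OX2H0][#6] is the SMARTS for an ester: a carbonyl carbon bonded to an oxygen that is itself bonded to carbon (no H on that O).
The molecule carries 2 separate instances of a methyl-ester group (-C(=O)OCH3) meeting every constraint; each maps to a distinct set of atoms, giving 2 matches.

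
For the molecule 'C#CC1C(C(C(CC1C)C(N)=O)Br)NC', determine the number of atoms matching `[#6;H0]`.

Check the 15 heavy atoms by environment: 1× C (H2) → no; 6× C (H1) → no; 1× N (H1) → no; 2× C (H3) → no; 2× C (H0) → match; 1× O (H0) → no; 1× N (H2) → no; 1× Br (H0) → no.
That gives 2 matching atoms.

2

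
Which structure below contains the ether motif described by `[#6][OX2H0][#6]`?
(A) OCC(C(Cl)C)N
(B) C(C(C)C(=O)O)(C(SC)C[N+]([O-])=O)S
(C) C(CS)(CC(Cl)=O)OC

C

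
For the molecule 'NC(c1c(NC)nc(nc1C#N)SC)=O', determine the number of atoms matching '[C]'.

4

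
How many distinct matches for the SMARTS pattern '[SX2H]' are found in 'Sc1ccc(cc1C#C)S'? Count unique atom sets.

2

[SX2H] is the SMARTS for a thiol: an aliphatic sulfur with two connections, one being H.
The molecule carries 2 separate instances of a thiol (-SH) meeting every constraint; each maps to a distinct set of atoms, giving 2 matches.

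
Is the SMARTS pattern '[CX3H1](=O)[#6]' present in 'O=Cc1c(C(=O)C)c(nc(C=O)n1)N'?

Yes

The pattern [CX3H1](=O)[#6] describes an sp2 carbon with one H, double-bonded to O and single-bonded to carbon — an aldehyde.
The molecule carries an aldehyde (-CHO), whose atoms satisfy every constraint of the query, so the pattern matches.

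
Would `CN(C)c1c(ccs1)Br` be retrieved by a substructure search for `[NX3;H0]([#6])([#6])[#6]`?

The pattern [NX3;H0]([#6])([#6])[#6] describes a trivalent nitrogen with no H, bonded to three carbons — a tertiary amine.
The molecule carries a dimethylamino group (-N(CH3)2), whose atoms satisfy every constraint of the query, so the pattern matches.

Yes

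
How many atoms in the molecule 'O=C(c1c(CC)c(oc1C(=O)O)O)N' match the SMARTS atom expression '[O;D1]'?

Check the 14 heavy atoms by environment: 1× o (aromatic, D2) → no; 4× c (aromatic, D3) → no; 4× O (D1) → match; 2× C (D3) → no; 1× N (D1) → no; 1× C (D2) → no; 1× C (D1) → no.
That gives 4 matching atoms.

4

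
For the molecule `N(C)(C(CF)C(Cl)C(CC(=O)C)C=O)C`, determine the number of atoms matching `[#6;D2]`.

3

Check the 15 heavy atoms by environment: 3× C (D2) → match; 4× C (D3) → no; 1× F (D1) → no; 2× O (D1) → no; 1× Cl (D1) → no; 3× C (D1) → no; 1× N (D3) → no.
That gives 3 matching atoms.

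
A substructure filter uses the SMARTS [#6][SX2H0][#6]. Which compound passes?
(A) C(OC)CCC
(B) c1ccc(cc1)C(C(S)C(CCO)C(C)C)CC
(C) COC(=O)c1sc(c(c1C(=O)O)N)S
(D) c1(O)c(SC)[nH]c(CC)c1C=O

D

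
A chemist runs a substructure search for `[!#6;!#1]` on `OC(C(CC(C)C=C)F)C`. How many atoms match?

2

The query [!#6;!#1] means: not carbon and not hydrogen — any heteroatom.
Check the 10 heavy atoms by environment: 8× C → no; 1× F → match; 1× O → match.
Summing the matching environments: 1 + 1 = 2 matching atoms.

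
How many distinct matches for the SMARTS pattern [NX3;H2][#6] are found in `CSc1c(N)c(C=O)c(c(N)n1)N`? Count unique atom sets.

3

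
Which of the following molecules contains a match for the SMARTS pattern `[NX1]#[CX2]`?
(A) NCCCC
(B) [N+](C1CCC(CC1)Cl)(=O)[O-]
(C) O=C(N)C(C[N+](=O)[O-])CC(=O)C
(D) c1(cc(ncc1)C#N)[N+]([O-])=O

D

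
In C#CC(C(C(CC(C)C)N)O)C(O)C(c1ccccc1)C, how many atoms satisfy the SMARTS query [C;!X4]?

2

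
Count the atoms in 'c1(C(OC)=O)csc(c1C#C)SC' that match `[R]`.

5

Check the 13 heavy atoms by environment: 1× s (aromatic, in 5-ring) → match; 4× c (aromatic, in 5-ring) → match; 1× S (acyclic) → no; 5× C (acyclic) → no; 2× O (acyclic) → no.
Summing the matching environments: 1 + 4 = 5 matching atoms.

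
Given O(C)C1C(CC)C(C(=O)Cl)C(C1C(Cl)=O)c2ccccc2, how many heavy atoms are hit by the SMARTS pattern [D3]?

8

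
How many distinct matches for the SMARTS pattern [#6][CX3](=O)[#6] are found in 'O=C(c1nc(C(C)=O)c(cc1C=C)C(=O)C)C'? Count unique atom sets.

[#6][CX3](=O)[#6] is the SMARTS for a ketone: a carbonyl carbon (no H) flanked by two carbons.
The molecule carries 3 separate instances of an acetyl/ketone group (-C(=O)CH3) meeting every constraint; each maps to a distinct set of atoms, giving 3 matches.

3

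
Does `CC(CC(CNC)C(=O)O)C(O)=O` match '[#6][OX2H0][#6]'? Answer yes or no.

No

The pattern [#6][OX2H0][#6] describes an aliphatic oxygen bridging two carbons with no H on the oxygen — an ether.
The closest candidate here is a carboxylic acid group (-C(=O)OH), but the -OH oxygen has H1; the =O is OX1, not OX2. No other fragment satisfies the full query, so there is no match.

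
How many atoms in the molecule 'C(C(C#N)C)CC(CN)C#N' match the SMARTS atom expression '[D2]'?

5

Check the 11 heavy atoms by environment: 5× C (D2) → match; 2× C (D3) → no; 1× C (D1) → no; 3× N (D1) → no.
That gives 5 matching atoms.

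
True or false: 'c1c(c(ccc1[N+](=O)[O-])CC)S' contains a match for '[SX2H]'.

True

The pattern [SX2H] describes an aliphatic sulfur with two connections, one being H — a thiol.
The molecule carries a thiol (-SH), whose atoms satisfy every constraint of the query, so the pattern matches.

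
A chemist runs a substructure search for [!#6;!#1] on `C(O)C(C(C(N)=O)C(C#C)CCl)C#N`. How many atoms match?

The query [!#6;!#1] means: not carbon and not hydrogen — any heteroatom.
Check the 14 heavy atoms by environment: 9× C → no; 1× Cl → match; 2× O → match; 2× N → match.
Summing the matching environments: 1 + 2 + 2 = 5 matching atoms.

5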